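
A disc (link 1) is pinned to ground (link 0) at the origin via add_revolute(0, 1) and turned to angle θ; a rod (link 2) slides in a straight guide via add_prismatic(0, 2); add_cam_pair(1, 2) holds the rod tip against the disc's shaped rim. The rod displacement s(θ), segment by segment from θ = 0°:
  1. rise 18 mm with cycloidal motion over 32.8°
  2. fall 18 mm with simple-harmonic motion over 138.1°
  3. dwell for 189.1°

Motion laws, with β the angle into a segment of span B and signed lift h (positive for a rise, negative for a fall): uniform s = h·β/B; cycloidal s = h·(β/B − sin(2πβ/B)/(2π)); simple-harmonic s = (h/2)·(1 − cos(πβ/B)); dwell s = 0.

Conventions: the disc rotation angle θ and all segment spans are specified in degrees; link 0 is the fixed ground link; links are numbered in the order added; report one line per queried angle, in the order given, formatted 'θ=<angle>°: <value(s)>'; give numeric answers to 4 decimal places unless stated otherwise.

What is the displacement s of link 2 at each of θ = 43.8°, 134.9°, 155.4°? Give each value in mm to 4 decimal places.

segment 1 (0° to 32.8°, cycloidal, h = 18) is passed completely: s = 0.0000 + (18) = 18.0000
θ = 43.8° falls in segment 2 (32.8° to 170.9°, simple-harmonic, h = -18): β = 43.8 − 32.8 = 11°, B = 138.1°; Δs = -18/2·(1 − cos(π·0.0797)) = -0.2803; s = 18.0000 − 0.2803 = 17.7197
θ = 134.9° falls in segment 2 (32.8° to 170.9°, simple-harmonic, h = -18): β = 134.9 − 32.8 = 102.1°, B = 138.1°; Δs = -18/2·(1 − cos(π·0.7393)) = -15.1469; s = 18.0000 − 15.1469 = 2.8531
θ = 155.4° falls in segment 2 (32.8° to 170.9°, simple-harmonic, h = -18): β = 155.4 − 32.8 = 122.6°, B = 138.1°; Δs = -18/2·(1 − cos(π·0.8878)) = -17.4463; s = 18.0000 − 17.4463 = 0.5537

θ=43.8°: 17.7197
θ=134.9°: 2.8531
θ=155.4°: 0.5537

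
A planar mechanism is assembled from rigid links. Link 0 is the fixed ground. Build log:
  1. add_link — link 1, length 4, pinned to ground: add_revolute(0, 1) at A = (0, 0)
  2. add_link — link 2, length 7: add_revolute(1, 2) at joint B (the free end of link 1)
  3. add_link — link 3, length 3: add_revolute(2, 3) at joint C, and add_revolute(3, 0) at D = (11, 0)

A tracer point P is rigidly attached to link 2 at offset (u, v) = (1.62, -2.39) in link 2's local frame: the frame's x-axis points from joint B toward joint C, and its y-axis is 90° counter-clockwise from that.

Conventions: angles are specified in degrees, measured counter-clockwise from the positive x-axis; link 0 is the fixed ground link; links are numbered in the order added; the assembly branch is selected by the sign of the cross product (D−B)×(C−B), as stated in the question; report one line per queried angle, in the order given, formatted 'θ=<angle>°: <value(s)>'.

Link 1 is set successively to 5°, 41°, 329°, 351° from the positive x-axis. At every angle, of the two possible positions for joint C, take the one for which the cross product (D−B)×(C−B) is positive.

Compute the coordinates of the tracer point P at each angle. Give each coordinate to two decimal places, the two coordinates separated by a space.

A=(0,0), D=(11.00,0)
θ=5°: B = A + 4.00·(cos5°, sin5°) = (3.9848, 0.3486)
θ=5°: |BD| = 7.0239
θ=5°: circle(B,7.00) ∩ circle(D,3.00): a=6.3594, h=2.9255
θ=5°:   candidates: C₊=(10.4815,2.9549) cross=20.548; C₋=(10.1911,-2.8889) cross=-20.548
θ=5°:   branch + wants cross > 0 → take C=(10.4815,2.9549) (cross=20.548)
θ=5°: ex = (C−B)/|BC| = (0.9281,0.3723); ey = (-0.3723,0.9281)
θ=5°: P = B + 1.62·ex + -2.39·ey = (6.3782,-1.2664)
θ=41°: B = A + 4.00·(cos41°, sin41°) = (3.0188, 2.6242)
θ=41°: |BD| = 8.4015
θ=41°: circle(B,7.00) ∩ circle(D,3.00): a=6.5813, h=2.3847
θ=41°:   candidates: C₊=(10.0157,2.8339) cross=20.035; C₋=(8.5260,-1.6968) cross=-20.035
θ=41°:   branch + wants cross > 0 → take C=(10.0157,2.8339) (cross=20.035)
θ=41°: ex = (C−B)/|BC| = (0.9996,0.0300); ey = (-0.0300,0.9996)
θ=41°: P = B + 1.62·ex + -2.39·ey = (4.7097,0.2838)
θ=329°: B = A + 4.00·(cos329°, sin329°) = (3.4287, -2.0602)
θ=329°: |BD| = 7.8466
θ=329°: circle(B,7.00) ∩ circle(D,3.00): a=6.4722, h=2.6666
θ=329°:   candidates: C₊=(8.9737,2.2122) cross=20.924; C₋=(10.3739,-2.9339) cross=-20.924
θ=329°:   branch + wants cross > 0 → take C=(8.9737,2.2122) (cross=20.924)
θ=329°: ex = (C−B)/|BC| = (0.7921,0.6103); ey = (-0.6103,0.7921)
θ=329°: P = B + 1.62·ex + -2.39·ey = (6.1706,-2.9646)
θ=351°: B = A + 4.00·(cos351°, sin351°) = (3.9508, -0.6257)
θ=351°: |BD| = 7.0770
θ=351°: circle(B,7.00) ∩ circle(D,3.00): a=6.3646, h=2.9142
θ=351°:   candidates: C₊=(10.0327,2.8398) cross=20.624; C₋=(10.5480,-2.9658) cross=-20.624
θ=351°:   branch + wants cross > 0 → take C=(10.0327,2.8398) (cross=20.624)
θ=351°: ex = (C−B)/|BC| = (0.8689,0.4951); ey = (-0.4951,0.8689)
θ=351°: P = B + 1.62·ex + -2.39·ey = (6.5415,-1.9003)

θ=5°: 6.38 -1.27
θ=41°: 4.71 0.28
θ=329°: 6.17 -2.96
θ=351°: 6.54 -1.90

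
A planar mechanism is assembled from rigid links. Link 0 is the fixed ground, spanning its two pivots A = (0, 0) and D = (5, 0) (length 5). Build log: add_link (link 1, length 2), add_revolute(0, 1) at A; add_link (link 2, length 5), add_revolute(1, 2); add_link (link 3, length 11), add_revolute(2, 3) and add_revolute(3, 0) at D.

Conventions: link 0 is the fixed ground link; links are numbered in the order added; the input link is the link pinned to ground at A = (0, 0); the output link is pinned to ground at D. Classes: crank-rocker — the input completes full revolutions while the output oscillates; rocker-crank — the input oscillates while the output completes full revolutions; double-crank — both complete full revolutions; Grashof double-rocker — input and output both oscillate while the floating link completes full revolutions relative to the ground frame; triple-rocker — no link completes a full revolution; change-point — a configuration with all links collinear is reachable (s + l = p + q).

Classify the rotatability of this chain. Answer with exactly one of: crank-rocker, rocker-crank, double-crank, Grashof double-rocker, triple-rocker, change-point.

lengths: ground=5, input=2, coupler=5, output=11
sorted: s=2 (shortest), l=11 (longest), p+q=10
s + l = 13 vs p + q = 10
s + l > p + q → non-Grashof → no link fully rotates → triple-rocker

triple-rocker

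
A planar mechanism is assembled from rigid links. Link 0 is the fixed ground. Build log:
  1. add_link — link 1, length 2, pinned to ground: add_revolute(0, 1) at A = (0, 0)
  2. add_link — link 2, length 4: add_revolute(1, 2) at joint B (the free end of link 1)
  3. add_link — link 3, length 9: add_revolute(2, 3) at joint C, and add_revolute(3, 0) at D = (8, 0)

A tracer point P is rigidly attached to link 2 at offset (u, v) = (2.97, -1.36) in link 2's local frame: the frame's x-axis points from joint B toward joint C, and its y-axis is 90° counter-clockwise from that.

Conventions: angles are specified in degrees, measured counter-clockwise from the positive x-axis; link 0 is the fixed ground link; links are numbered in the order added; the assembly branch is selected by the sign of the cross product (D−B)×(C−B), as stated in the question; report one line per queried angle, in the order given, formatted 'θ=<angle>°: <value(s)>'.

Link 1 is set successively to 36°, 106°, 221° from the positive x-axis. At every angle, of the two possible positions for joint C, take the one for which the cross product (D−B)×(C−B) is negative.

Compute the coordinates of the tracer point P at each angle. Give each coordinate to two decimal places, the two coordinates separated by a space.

A=(0,0), D=(8.00,0)
θ=36°: B = A + 2.00·(cos36°, sin36°) = (1.6180, 1.1756)
θ=36°: |BD| = 6.4893
θ=36°: circle(B,4.00) ∩ circle(D,9.00): a=-1.7636, h=3.5902
θ=36°:   candidates: C₊=(0.5341,5.0259) cross=23.298; C₋=(-0.7667,-2.0358) cross=-23.298
θ=36°:   branch - wants cross < 0 → take C=(-0.7667,-2.0358) (cross=-23.298)
θ=36°: ex = (C−B)/|BC| = (-0.5962,-0.8028); ey = (0.8028,-0.5962)
θ=36°: P = B + 2.97·ex + -1.36·ey = (-1.2445,-0.3981)
θ=106°: B = A + 2.00·(cos106°, sin106°) = (-0.5513, 1.9225)
θ=106°: |BD| = 8.7647
θ=106°: circle(B,4.00) ∩ circle(D,9.00): a=0.6743, h=3.9428
θ=106°:   candidates: C₊=(0.9715,5.6213) cross=34.557; C₋=(-0.7582,-2.0721) cross=-34.557
θ=106°:   branch - wants cross < 0 → take C=(-0.7582,-2.0721) (cross=-34.557)
θ=106°: ex = (C−B)/|BC| = (-0.0517,-0.9987); ey = (0.9987,-0.0517)
θ=106°: P = B + 2.97·ex + -1.36·ey = (-2.0631,-0.9731)
θ=221°: B = A + 2.00·(cos221°, sin221°) = (-1.5094, -1.3121)
θ=221°: |BD| = 9.5995
θ=221°: circle(B,4.00) ∩ circle(D,9.00): a=1.4142, h=3.7417
θ=221°:   candidates: C₊=(-0.6200,2.5877) cross=35.918; C₋=(0.4029,-4.8254) cross=-35.918
θ=221°:   branch - wants cross < 0 → take C=(0.4029,-4.8254) (cross=-35.918)
θ=221°: ex = (C−B)/|BC| = (0.4781,-0.8783); ey = (0.8783,0.4781)
θ=221°: P = B + 2.97·ex + -1.36·ey = (-1.2840,-4.5709)

θ=36°: -1.24 -0.40
θ=106°: -2.06 -0.97
θ=221°: -1.28 -4.57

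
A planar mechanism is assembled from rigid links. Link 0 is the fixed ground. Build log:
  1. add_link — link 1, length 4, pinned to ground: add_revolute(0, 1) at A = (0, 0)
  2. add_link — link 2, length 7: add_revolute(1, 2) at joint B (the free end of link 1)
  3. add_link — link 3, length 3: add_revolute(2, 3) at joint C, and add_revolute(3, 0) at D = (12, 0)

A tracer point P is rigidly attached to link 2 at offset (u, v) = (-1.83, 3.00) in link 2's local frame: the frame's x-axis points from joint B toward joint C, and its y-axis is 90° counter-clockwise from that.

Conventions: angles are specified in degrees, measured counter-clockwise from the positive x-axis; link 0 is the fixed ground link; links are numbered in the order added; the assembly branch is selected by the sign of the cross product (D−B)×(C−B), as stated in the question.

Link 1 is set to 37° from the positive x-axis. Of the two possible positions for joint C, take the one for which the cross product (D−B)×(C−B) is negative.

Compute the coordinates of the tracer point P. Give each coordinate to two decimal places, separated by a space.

A=(0,0), D=(12.00,0)
B = A + 4.00·(cos37°, sin37°) = (3.1945, 2.4073)
|BD| = 9.1286
circle(B,7.00) ∩ circle(D,3.00): a=6.7552, h=1.8350
  candidates: C₊=(10.1945,2.3959) cross=16.751; C₋=(9.2267,-1.1441) cross=-16.751
  branch - wants cross < 0 → take C=(9.2267,-1.1441) (cross=-16.751)
ex = (C−B)/|BC| = (0.8617,-0.5073); ey = (0.5073,0.8617)
P = B + -1.83·ex + 3.00·ey = (3.1396,5.9209)

3.14 5.92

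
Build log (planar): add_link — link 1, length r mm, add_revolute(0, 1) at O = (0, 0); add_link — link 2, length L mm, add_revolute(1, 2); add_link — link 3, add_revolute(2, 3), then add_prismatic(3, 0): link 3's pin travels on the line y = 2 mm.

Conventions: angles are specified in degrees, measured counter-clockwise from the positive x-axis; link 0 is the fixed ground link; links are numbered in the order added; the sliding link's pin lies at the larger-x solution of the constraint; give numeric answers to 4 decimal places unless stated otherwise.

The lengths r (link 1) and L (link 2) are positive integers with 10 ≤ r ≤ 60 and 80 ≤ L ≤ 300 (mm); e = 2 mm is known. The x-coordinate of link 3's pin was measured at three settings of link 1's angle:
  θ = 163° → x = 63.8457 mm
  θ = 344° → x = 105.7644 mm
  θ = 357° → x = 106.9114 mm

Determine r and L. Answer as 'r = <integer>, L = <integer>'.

constraint per measurement: (x − r cos θ)² + (r sin θ − e)² = L²
subtracting the θ₁ and θ₂ equations cancels the r² and L² terms:
r = (x₁² − x₂²) / (2[(x₁cos θ₁ + e sin θ₁) − (x₂cos θ₂ + e sin θ₂)]) = 22.0000 → r = 22
L² = (x₁ − r cos θ₁)² + (r sin θ₁ − e)² = 7225.0063 → L = 85.0000 → L = 85
check at θ₃=357°: x = 106.9114 (printed 106.9114) ✓

r = 22, L = 85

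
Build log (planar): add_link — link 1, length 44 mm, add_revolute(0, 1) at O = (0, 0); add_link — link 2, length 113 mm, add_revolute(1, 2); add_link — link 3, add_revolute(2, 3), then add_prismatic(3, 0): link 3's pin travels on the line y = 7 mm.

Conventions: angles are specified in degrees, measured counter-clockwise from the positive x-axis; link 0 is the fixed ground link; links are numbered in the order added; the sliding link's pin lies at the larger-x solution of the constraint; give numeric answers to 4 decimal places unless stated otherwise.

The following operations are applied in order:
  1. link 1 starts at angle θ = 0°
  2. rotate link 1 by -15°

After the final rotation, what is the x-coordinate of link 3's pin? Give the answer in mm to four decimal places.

geometry: r = 44 mm, L = 113 mm, e = 7 mm; θ starts at 0°
rotate link 1 by -15°: θ ← 0° -15° = -15°
crank pin P = (r cos θ, r sin θ) = (42.500736, -11.388038)
h = r sin θ − e = -11.388038 − 7 = -18.388038
x = r cos θ + √(L² − h²) = 42.500736 + 111.493857 = 153.994593

153.9946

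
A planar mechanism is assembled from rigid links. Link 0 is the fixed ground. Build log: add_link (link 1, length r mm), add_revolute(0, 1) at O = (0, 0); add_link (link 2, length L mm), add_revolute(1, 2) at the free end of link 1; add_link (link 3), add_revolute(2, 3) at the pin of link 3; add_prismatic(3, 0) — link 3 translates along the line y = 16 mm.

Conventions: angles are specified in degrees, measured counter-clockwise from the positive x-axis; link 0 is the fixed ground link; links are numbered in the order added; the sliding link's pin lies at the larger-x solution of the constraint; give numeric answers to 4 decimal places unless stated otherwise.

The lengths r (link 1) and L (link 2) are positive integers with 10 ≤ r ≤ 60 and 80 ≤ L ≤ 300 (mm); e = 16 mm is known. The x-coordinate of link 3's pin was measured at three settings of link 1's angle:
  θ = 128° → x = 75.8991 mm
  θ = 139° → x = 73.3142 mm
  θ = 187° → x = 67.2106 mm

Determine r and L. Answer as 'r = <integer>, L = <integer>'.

constraint per measurement: (x − r cos θ)² + (r sin θ − e)² = L²
subtracting the θ₁ and θ₂ equations cancels the r² and L² terms:
r = (x₁² − x₂²) / (2[(x₁cos θ₁ + e sin θ₁) − (x₂cos θ₂ + e sin θ₂)]) = 17.9999 → r = 18
L² = (x₁ − r cos θ₁)² + (r sin θ₁ − e)² = 7568.9927 → L = 87.0000 → L = 87
check at θ₃=187°: x = 67.2106 (printed 67.2106) ✓

r = 18, L = 87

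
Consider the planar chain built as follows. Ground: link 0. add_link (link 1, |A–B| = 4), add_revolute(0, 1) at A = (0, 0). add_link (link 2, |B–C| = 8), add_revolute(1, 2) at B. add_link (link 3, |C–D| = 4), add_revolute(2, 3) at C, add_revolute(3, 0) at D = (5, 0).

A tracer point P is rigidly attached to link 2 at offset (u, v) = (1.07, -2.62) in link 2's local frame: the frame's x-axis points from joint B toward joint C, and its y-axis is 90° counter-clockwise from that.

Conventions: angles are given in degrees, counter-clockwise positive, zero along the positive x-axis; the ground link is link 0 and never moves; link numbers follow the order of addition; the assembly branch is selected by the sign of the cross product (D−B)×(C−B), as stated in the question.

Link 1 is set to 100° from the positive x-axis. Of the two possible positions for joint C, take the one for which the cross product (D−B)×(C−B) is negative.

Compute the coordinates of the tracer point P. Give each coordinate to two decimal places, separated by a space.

A=(0,0), D=(5.00,0)
B = A + 4.00·(cos100°, sin100°) = (-0.6946, 3.9392)
|BD| = 6.9243
circle(B,8.00) ∩ circle(D,4.00): a=6.9282, h=4.0000
  candidates: C₊=(7.2788,3.2874) cross=27.697; C₋=(2.7276,-3.2918) cross=-27.697
  branch - wants cross < 0 → take C=(2.7276,-3.2918) (cross=-27.697)
ex = (C−B)/|BC| = (0.4278,-0.9039); ey = (0.9039,0.4278)
P = B + 1.07·ex + -2.62·ey = (-2.6051,1.8513)

-2.61 1.85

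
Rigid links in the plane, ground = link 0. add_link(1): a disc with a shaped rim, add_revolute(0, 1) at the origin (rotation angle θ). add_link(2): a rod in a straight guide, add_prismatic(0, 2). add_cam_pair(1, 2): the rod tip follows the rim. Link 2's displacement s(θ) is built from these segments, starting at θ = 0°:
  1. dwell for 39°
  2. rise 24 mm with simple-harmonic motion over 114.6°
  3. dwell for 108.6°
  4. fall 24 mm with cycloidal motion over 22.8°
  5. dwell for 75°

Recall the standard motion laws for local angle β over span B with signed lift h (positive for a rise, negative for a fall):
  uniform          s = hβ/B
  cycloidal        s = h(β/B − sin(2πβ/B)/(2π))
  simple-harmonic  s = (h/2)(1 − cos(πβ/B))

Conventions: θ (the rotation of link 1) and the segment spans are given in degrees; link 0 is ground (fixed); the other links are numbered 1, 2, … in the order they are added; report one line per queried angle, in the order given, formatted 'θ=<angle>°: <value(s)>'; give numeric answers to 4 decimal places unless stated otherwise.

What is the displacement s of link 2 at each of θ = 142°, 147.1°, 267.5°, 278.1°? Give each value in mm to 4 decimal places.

segment 1 (0° to 39°, dwell): s unchanged at 0.0000
θ = 142° falls in segment 2 (39° to 153.6°, simple-harmonic, h = 24): β = 142 − 39 = 103°, B = 114.6°; Δs = 24/2·(1 − cos(π·0.8988)) = 23.3984; s = 0.0000 + 23.3984 = 23.3984
θ = 147.1° falls in segment 2 (39° to 153.6°, simple-harmonic, h = 24): β = 147.1 − 39 = 108.1°, B = 114.6°; Δs = 24/2·(1 − cos(π·0.9433)) = 23.8100; s = 0.0000 + 23.8100 = 23.8100
segment 2 (39° to 153.6°, simple-harmonic, h = 24) is passed completely: s = 0.0000 + (24) = 24.0000
segment 3 (153.6° to 262.2°, dwell): s unchanged at 24.0000
θ = 267.5° falls in segment 4 (262.2° to 285°, cycloidal, h = -24): β = 267.5 − 262.2 = 5.3°, B = 22.8°; Δs = -24·(0.2325 − sin(2π·0.2325)/(2π)) = -1.7824; s = 24.0000 − 1.7824 = 22.2176
θ = 278.1° falls in segment 4 (262.2° to 285°, cycloidal, h = -24): β = 278.1 − 262.2 = 15.9°, B = 22.8°; Δs = -24·(0.6974 − sin(2π·0.6974)/(2π)) = -20.3496; s = 24.0000 − 20.3496 = 3.6504

θ=142°: 23.3984
θ=147.1°: 23.8100
θ=267.5°: 22.2176
θ=278.1°: 3.6504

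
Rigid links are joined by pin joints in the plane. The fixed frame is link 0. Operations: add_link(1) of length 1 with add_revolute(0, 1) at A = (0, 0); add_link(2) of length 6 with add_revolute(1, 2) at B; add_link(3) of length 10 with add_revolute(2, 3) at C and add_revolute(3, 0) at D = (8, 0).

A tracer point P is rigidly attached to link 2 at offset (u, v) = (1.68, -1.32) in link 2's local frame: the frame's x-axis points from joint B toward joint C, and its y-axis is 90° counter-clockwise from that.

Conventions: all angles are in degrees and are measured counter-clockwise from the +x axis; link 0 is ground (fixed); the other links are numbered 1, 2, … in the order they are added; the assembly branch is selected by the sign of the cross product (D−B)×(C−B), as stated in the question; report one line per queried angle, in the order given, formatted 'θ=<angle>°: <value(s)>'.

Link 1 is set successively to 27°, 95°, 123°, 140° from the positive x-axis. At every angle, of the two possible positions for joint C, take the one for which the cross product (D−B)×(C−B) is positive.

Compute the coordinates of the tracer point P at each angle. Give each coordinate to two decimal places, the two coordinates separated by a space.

A=(0,0), D=(8.00,0)
θ=27°: B = A + 1.00·(cos27°, sin27°) = (0.8910, 0.4540)
θ=27°: |BD| = 7.1235
θ=27°: circle(B,6.00) ∩ circle(D,10.00): a=-0.9305, h=5.9274
θ=27°:   candidates: C₊=(0.3402,6.4287) cross=42.224; C₋=(-0.4153,-5.4021) cross=-42.224
θ=27°:   branch + wants cross > 0 → take C=(0.3402,6.4287) (cross=42.224)
θ=27°: ex = (C−B)/|BC| = (-0.0918,0.9958); ey = (-0.9958,-0.0918)
θ=27°: P = B + 1.68·ex + -1.32·ey = (2.0512,2.2481)
θ=95°: B = A + 1.00·(cos95°, sin95°) = (-0.0872, 0.9962)
θ=95°: |BD| = 8.1483
θ=95°: circle(B,6.00) ∩ circle(D,10.00): a=0.1469, h=5.9982
θ=95°:   candidates: C₊=(0.7920,6.9314) cross=48.875; C₋=(-0.6747,-4.9750) cross=-48.875
θ=95°:   branch + wants cross > 0 → take C=(0.7920,6.9314) (cross=48.875)
θ=95°: ex = (C−B)/|BC| = (0.1465,0.9892); ey = (-0.9892,0.1465)
θ=95°: P = B + 1.68·ex + -1.32·ey = (1.4648,2.4646)
θ=123°: B = A + 1.00·(cos123°, sin123°) = (-0.5446, 0.8387)
θ=123°: |BD| = 8.5857
θ=123°: circle(B,6.00) ∩ circle(D,10.00): a=0.5657, h=5.9733
θ=123°:   candidates: C₊=(0.6019,6.7281) cross=51.285; C₋=(-0.5651,-5.1613) cross=-51.285
θ=123°:   branch + wants cross > 0 → take C=(0.6019,6.7281) (cross=51.285)
θ=123°: ex = (C−B)/|BC| = (0.1911,0.9816); ey = (-0.9816,0.1911)
θ=123°: P = B + 1.68·ex + -1.32·ey = (1.0721,2.2355)
θ=140°: B = A + 1.00·(cos140°, sin140°) = (-0.7660, 0.6428)
θ=140°: |BD| = 8.7896
θ=140°: circle(B,6.00) ∩ circle(D,10.00): a=0.7541, h=5.9524
θ=140°:   candidates: C₊=(0.4214,6.5241) cross=52.319; C₋=(-0.4493,-5.3488) cross=-52.319
θ=140°:   branch + wants cross > 0 → take C=(0.4214,6.5241) (cross=52.319)
θ=140°: ex = (C−B)/|BC| = (0.1979,0.9802); ey = (-0.9802,0.1979)
θ=140°: P = B + 1.68·ex + -1.32·ey = (0.8603,2.0283)

θ=27°: 2.05 2.25
θ=95°: 1.46 2.46
θ=123°: 1.07 2.24
θ=140°: 0.86 2.03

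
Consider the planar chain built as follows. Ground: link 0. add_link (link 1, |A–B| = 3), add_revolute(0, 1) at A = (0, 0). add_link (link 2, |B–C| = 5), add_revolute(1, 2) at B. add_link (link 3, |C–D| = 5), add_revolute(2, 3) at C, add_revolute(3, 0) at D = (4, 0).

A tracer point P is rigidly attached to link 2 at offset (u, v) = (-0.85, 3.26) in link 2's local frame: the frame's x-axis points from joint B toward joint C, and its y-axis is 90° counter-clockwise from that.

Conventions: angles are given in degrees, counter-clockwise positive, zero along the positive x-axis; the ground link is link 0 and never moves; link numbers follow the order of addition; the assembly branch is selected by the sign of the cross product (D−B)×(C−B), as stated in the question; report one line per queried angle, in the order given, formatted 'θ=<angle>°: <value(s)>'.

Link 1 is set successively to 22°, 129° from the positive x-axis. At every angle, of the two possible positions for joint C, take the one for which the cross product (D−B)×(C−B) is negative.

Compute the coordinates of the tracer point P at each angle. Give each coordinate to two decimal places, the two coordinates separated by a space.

A=(0,0), D=(4.00,0)
θ=22°: B = A + 3.00·(cos22°, sin22°) = (2.7816, 1.1238)
θ=22°: |BD| = 1.6576
θ=22°: circle(B,5.00) ∩ circle(D,5.00): a=0.8288, h=4.9308
θ=22°:   candidates: C₊=(6.7338,4.1864) cross=8.173; C₋=(0.0477,-3.0626) cross=-8.173
θ=22°:   branch - wants cross < 0 → take C=(0.0477,-3.0626) (cross=-8.173)
θ=22°: ex = (C−B)/|BC| = (-0.5468,-0.8373); ey = (0.8373,-0.5468)
θ=22°: P = B + -0.85·ex + 3.26·ey = (5.9759,0.0531)
θ=129°: B = A + 3.00·(cos129°, sin129°) = (-1.8880, 2.3314)
θ=129°: |BD| = 6.3327
θ=129°: circle(B,5.00) ∩ circle(D,5.00): a=3.1664, h=3.8696
θ=129°:   candidates: C₊=(2.4806,4.7636) cross=24.505; C₋=(-0.3686,-2.4321) cross=-24.505
θ=129°:   branch - wants cross < 0 → take C=(-0.3686,-2.4321) (cross=-24.505)
θ=129°: ex = (C−B)/|BC| = (0.3039,-0.9527); ey = (0.9527,0.3039)
θ=129°: P = B + -0.85·ex + 3.26·ey = (0.9596,4.1319)

θ=22°: 5.98 0.05
θ=129°: 0.96 4.13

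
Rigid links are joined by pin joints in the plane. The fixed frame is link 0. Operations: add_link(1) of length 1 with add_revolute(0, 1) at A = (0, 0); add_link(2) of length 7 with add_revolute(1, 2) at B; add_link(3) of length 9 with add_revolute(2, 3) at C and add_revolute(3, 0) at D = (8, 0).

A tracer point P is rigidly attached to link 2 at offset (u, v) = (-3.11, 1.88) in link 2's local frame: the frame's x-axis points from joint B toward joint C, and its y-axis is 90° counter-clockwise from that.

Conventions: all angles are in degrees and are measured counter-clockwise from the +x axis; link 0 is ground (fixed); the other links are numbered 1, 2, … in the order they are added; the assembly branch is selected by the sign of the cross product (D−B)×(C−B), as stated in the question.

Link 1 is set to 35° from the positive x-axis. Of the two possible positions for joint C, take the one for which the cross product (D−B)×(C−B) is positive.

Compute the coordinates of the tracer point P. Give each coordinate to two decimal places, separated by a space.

A=(0,0), D=(8.00,0)
B = A + 1.00·(cos35°, sin35°) = (0.8192, 0.5736)
|BD| = 7.2037
circle(B,7.00) ∩ circle(D,9.00): a=1.3808, h=6.8625
  candidates: C₊=(2.7420,7.3043) cross=49.435; C₋=(1.6491,-6.3770) cross=-49.435
  branch + wants cross > 0 → take C=(2.7420,7.3043) (cross=49.435)
ex = (C−B)/|BC| = (0.2747,0.9615); ey = (-0.9615,0.2747)
P = B + -3.11·ex + 1.88·ey = (-1.8428,-1.9004)

-1.84 -1.90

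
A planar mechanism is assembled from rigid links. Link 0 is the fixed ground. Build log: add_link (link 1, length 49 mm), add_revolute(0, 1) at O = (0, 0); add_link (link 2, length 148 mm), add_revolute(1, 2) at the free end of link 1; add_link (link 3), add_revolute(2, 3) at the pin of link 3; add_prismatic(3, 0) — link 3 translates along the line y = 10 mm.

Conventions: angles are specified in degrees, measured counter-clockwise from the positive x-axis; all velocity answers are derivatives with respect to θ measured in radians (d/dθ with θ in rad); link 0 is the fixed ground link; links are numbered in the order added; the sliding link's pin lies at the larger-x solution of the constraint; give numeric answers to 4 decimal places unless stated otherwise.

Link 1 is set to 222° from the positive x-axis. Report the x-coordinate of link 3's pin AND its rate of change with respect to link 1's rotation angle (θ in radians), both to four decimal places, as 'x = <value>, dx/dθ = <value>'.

geometry: r = 49 mm, L = 148 mm, e = 10 mm
crank pin P = (r cos θ, r sin θ) = (-36.414096, -32.787400)
h = r sin θ − e = -32.787400 − 10 = -42.787400
x = r cos θ + √(L² − h²) = -36.414096 + 141.680057 = 105.265960
dx/dθ = −r sin θ − h·r cos θ/√(L² − h²) (θ in radians; h = -42.787400) = 21.790337

x = 105.2660, dx/dθ = 21.7903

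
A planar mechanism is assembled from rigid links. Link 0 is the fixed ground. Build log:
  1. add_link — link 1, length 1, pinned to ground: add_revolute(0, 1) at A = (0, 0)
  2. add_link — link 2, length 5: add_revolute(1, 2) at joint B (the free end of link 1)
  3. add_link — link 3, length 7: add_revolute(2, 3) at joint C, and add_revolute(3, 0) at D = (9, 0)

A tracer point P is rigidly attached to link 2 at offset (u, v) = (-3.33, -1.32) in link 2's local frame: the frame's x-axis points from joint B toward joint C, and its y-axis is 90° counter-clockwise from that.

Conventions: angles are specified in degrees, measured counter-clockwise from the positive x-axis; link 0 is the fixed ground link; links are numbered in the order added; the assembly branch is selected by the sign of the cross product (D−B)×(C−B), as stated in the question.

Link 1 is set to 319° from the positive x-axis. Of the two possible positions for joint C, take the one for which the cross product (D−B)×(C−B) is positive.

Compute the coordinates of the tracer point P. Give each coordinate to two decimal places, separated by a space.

A=(0,0), D=(9.00,0)
B = A + 1.00·(cos319°, sin319°) = (0.7547, -0.6561)
|BD| = 8.2713
circle(B,5.00) ∩ circle(D,7.00): a=2.6849, h=4.2180
  candidates: C₊=(3.0966,3.7616) cross=34.888; C₋=(3.7657,-4.6478) cross=-34.888
  branch + wants cross > 0 → take C=(3.0966,3.7616) (cross=34.888)
ex = (C−B)/|BC| = (0.4684,0.8835); ey = (-0.8835,0.4684)
P = B + -3.33·ex + -1.32·ey = (0.3613,-4.2165)

0.36 -4.22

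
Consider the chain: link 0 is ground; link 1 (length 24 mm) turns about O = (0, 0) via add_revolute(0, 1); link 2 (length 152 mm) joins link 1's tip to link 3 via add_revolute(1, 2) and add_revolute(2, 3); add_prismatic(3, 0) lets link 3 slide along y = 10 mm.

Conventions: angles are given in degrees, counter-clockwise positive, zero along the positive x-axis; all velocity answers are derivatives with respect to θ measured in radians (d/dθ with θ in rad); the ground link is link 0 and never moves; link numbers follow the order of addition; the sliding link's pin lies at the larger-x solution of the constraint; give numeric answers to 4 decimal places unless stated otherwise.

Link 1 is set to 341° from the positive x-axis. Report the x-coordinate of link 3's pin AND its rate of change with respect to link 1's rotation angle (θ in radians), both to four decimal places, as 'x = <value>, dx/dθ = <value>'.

geometry: r = 24 mm, L = 152 mm, e = 10 mm
crank pin P = (r cos θ, r sin θ) = (22.692446, -7.813636)
h = r sin θ − e = -7.813636 − 10 = -17.813636
x = r cos θ + √(L² − h²) = 22.692446 + 150.952557 = 173.645003
dx/dθ = −r sin θ − h·r cos θ/√(L² − h²) (θ in radians; h = -17.813636) = 10.491530

x = 173.6450, dx/dθ = 10.4915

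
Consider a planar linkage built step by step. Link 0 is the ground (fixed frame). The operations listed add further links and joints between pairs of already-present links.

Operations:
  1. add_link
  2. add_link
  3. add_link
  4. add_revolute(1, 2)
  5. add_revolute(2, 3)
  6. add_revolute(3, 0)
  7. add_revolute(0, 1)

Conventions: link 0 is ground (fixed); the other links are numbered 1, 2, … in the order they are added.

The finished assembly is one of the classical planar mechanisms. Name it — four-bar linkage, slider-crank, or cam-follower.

links: 4 (incl. ground); joints: 4 revolute, 0 prismatic, 0 higher (cam) pair, forming one closed loop
4 links in a single 4R loop → four-bar linkage

four-bar linkage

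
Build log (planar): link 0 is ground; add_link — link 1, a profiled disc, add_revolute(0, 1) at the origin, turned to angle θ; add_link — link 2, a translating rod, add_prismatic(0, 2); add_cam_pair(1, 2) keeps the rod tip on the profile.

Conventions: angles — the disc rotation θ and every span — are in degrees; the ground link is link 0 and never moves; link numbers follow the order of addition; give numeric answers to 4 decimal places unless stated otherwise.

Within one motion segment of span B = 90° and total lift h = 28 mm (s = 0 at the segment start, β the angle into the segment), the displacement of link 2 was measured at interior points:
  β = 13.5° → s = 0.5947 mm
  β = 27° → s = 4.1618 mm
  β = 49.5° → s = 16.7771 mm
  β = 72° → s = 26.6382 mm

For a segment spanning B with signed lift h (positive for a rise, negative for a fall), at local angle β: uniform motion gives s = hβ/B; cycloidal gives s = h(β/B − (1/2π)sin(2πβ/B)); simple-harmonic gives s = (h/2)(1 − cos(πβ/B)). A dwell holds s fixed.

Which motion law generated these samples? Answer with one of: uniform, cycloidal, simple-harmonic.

candidates at β/B = r: uniform s = h·r (linear in β); cycloidal s = h·(r − sin(2πr)/(2π)); simple-harmonic s = (h/2)(1 − cos(πr))
β=13.5°: printed 0.5947 | uniform 4.2000, cycloidal 0.5947, simple-harmonic 1.5259
β=27°: printed 4.1618 | uniform 8.4000, cycloidal 4.1618, simple-harmonic 5.7710
β=49.5°: printed 16.7771 | uniform 15.4000, cycloidal 16.7771, simple-harmonic 16.1901
β=72°: printed 26.6382 | uniform 22.4000, cycloidal 26.6382, simple-harmonic 25.3262
only one law matches every sample → cycloidal

cycloidal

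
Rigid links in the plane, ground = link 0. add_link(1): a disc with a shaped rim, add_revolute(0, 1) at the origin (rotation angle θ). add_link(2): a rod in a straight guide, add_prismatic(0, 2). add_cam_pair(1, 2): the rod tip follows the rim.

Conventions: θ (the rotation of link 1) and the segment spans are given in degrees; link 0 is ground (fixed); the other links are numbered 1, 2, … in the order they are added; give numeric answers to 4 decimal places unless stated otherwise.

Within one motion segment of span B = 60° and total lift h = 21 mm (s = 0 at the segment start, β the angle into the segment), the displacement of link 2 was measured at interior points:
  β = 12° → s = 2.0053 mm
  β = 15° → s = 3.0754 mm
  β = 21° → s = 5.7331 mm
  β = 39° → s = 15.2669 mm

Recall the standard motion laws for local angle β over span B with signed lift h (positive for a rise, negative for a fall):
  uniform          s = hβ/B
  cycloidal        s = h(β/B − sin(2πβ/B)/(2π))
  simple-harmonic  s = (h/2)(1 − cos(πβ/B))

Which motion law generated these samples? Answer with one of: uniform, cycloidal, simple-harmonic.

candidates at β/B = r: uniform s = h·r (linear in β); cycloidal s = h·(r − sin(2πr)/(2π)); simple-harmonic s = (h/2)(1 − cos(πr))
β=12°: printed 2.0053 | uniform 4.2000, cycloidal 1.0213, simple-harmonic 2.0053
β=15°: printed 3.0754 | uniform 5.2500, cycloidal 1.9077, simple-harmonic 3.0754
β=21°: printed 5.7331 | uniform 7.3500, cycloidal 4.6461, simple-harmonic 5.7331
β=39°: printed 15.2669 | uniform 13.6500, cycloidal 16.3539, simple-harmonic 15.2669
only one law matches every sample → simple-harmonic

simple-harmonic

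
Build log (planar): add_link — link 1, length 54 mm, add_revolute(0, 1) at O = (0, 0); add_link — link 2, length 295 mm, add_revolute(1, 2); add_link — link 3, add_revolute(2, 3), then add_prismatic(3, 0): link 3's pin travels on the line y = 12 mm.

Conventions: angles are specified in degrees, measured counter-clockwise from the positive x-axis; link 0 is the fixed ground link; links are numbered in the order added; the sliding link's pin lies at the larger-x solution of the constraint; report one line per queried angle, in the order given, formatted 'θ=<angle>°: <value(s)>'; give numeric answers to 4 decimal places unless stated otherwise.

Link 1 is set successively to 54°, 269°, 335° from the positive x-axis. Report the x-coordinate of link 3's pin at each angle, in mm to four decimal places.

geometry: r = 54 mm, L = 295 mm, e = 12 mm
θ=54°: crank pin P = (r cos θ, r sin θ) = (31.740404, 43.686918)
θ=54°: h = r sin θ − e = 43.686918 − 12 = 31.686918
θ=54°: x = r cos θ + √(L² − h²) = 31.740404 + 293.293265 = 325.033669
θ=269°: crank pin P = (r cos θ, r sin θ) = (-0.942430, -53.991776)
θ=269°: h = r sin θ − e = -53.991776 − 12 = -65.991776
θ=269°: x = r cos θ + √(L² − h²) = -0.942430 + 287.524061 = 286.581631
θ=335°: crank pin P = (r cos θ, r sin θ) = (48.940620, -22.821386)
θ=335°: h = r sin θ − e = -22.821386 − 12 = -34.821386
θ=335°: x = r cos θ + √(L² − h²) = 48.940620 + 292.937657 = 341.878278

θ=54°: 325.0337
θ=269°: 286.5816
θ=335°: 341.8783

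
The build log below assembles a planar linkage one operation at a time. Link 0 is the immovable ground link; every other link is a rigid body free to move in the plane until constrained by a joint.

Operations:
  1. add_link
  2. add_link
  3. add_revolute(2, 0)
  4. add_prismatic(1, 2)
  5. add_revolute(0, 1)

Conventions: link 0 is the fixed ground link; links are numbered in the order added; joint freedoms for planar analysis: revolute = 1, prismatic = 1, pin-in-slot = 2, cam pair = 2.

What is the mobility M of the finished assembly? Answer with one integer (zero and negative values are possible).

ground; <1,0,0>
#1 <2,0,0>
#2 <3,0,0>
R:2↔0 J1 <3,1,0>
P:1↔2 J1 <3,2,0>
R:0↔1 J1 <3,3,0>
3×2 − 2×3 − 1×0 = 0

M = 0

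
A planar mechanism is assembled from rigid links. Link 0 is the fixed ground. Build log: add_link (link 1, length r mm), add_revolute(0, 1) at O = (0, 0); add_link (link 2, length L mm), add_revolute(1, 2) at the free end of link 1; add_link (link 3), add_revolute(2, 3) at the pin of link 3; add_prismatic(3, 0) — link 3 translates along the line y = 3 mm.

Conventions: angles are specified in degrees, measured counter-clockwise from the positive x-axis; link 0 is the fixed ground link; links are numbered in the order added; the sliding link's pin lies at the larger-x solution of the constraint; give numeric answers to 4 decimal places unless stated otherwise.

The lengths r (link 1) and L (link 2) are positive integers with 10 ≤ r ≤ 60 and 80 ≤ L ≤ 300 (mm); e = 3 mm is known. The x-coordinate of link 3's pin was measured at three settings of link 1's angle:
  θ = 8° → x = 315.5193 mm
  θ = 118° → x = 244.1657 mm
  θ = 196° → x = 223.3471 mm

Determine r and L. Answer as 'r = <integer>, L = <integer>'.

constraint per measurement: (x − r cos θ)² + (r sin θ − e)² = L²
subtracting the θ₁ and θ₂ equations cancels the r² and L² terms:
r = (x₁² − x₂²) / (2[(x₁cos θ₁ + e sin θ₁) − (x₂cos θ₂ + e sin θ₂)]) = 47.0000 → r = 47
L² = (x₁ − r cos θ₁)² + (r sin θ₁ − e)² = 72361.0052 → L = 269.0000 → L = 269
check at θ₃=196°: x = 223.3471 (printed 223.3471) ✓

r = 47, L = 269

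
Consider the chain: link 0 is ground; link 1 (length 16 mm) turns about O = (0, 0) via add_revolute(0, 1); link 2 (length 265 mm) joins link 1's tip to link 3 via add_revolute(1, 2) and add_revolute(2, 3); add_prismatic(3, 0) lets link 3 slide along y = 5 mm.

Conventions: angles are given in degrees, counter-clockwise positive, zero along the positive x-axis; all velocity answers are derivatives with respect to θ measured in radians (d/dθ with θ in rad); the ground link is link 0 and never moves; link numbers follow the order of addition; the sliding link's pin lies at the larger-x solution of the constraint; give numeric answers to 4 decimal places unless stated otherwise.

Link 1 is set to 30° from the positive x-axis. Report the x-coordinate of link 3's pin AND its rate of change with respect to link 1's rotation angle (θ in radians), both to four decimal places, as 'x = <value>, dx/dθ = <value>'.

geometry: r = 16 mm, L = 265 mm, e = 5 mm
crank pin P = (r cos θ, r sin θ) = (13.856406, 8.000000)
h = r sin θ − e = 8.000000 − 5 = 3.000000
x = r cos θ + √(L² − h²) = 13.856406 + 264.983018 = 278.839425
dx/dθ = −r sin θ − h·r cos θ/√(L² − h²) (θ in radians; h = 3.000000) = -8.156875

x = 278.8394, dx/dθ = -8.1569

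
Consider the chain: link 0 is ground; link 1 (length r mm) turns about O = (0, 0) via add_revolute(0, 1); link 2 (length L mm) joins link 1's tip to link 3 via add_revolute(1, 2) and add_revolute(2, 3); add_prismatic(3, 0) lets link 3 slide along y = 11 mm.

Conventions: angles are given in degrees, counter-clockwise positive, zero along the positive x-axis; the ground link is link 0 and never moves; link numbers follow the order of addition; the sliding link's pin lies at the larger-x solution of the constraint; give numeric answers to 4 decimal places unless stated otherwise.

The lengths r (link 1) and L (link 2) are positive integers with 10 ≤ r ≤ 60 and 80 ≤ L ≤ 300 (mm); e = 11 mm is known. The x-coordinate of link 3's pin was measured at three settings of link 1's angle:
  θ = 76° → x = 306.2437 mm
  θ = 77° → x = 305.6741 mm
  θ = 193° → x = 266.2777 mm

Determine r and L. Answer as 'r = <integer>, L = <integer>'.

constraint per measurement: (x − r cos θ)² + (r sin θ − e)² = L²
subtracting the θ₁ and θ₂ equations cancels the r² and L² terms:
r = (x₁² − x₂²) / (2[(x₁cos θ₁ + e sin θ₁) − (x₂cos θ₂ + e sin θ₂)]) = 33.0032 → r = 33
L² = (x₁ − r cos θ₁)² + (r sin θ₁ − e)² = 89401.0234 → L = 299.0000 → L = 299
check at θ₃=193°: x = 266.2777 (printed 266.2777) ✓

r = 33, L = 299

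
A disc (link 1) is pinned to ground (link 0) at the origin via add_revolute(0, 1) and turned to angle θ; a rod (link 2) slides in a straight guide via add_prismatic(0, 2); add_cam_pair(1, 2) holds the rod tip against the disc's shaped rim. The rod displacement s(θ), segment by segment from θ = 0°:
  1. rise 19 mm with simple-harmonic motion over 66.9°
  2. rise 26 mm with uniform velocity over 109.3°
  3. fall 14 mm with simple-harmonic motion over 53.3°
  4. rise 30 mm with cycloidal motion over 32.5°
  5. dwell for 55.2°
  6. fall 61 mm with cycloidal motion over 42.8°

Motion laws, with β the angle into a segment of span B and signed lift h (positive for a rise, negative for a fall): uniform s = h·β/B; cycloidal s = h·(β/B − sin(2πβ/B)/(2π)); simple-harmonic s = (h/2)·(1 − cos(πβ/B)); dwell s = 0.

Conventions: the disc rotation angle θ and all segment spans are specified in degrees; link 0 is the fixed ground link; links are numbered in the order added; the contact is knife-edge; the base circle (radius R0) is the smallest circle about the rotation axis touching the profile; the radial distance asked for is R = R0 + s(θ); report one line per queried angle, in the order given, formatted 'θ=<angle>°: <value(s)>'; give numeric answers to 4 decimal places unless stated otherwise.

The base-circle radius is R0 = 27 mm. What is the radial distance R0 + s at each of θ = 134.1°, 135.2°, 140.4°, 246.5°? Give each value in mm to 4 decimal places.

segment 1 (0° to 66.9°, simple-harmonic, h = 19) is passed completely: s = 0.0000 + (19) = 19.0000
θ = 134.1° falls in segment 2 (66.9° to 176.2°, uniform, h = 26): β = 134.1 − 66.9 = 67.2°, B = 109.3°; Δs = 26·67.2/109.3 = 15.9854; s = 19.0000 + 15.9854 = 34.9854
θ = 135.2° falls in segment 2 (66.9° to 176.2°, uniform, h = 26): β = 135.2 − 66.9 = 68.3°, B = 109.3°; Δs = 26·68.3/109.3 = 16.2470; s = 19.0000 + 16.2470 = 35.2470
θ = 140.4° falls in segment 2 (66.9° to 176.2°, uniform, h = 26): β = 140.4 − 66.9 = 73.5°, B = 109.3°; Δs = 26·73.5/109.3 = 17.4840; s = 19.0000 + 17.4840 = 36.4840
segment 2 (66.9° to 176.2°, uniform, h = 26) is passed completely: s = 19.0000 + (26) = 45.0000
segment 3 (176.2° to 229.5°, simple-harmonic, h = -14) is passed completely: s = 45.0000 + (-14) = 31.0000
θ = 246.5° falls in segment 4 (229.5° to 262°, cycloidal, h = 30): β = 246.5 − 229.5 = 17°, B = 32.5°; Δs = 30·(0.5231 − sin(2π·0.5231)/(2π)) = 16.3822; s = 31.0000 + 16.3822 = 47.3822
θ=134.1°: R = R0 + s = 27 + 34.9854 = 61.9854
θ=135.2°: R = R0 + s = 27 + 35.2470 = 62.2470
θ=140.4°: R = R0 + s = 27 + 36.4840 = 63.4840
θ=246.5°: R = R0 + s = 27 + 47.3822 = 74.3822

θ=134.1°: 61.9854
θ=135.2°: 62.2470
θ=140.4°: 63.4840
θ=246.5°: 74.3822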